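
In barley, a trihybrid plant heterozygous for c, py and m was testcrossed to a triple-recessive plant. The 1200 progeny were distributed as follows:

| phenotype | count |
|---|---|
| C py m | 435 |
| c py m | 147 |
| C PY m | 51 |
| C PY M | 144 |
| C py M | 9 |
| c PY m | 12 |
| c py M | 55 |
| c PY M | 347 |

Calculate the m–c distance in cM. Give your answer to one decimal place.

The two most frequent reciprocal classes, C py m and c PY M, are the parental types, so the F1 was C py m / c PY M.
The two rarest classes, C py M and c PY m, are the double crossovers. Comparing them with the parentals, only the m allele has switched, so m is the middle locus and the order is py – m – c.
Crossovers in the m–c interval produce the single-crossover classes c py m and C PY M (147 + 144 = 291) plus the double crossovers (21).
RF(m–c) = (291 + 21) / 1200 = 312/1200 = 0.2600 → 26.0 cM.

26.0 cM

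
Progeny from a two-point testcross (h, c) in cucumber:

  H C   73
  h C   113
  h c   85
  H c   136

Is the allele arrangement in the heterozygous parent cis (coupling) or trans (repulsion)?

The two most frequent classes are H c (136) and h C (113); these are the parental (non-recombinant) types.
So the F1 carried H c on one chromosome and h C on the other — the recessive alleles are on opposite chromosomes (trans / repulsion).

trans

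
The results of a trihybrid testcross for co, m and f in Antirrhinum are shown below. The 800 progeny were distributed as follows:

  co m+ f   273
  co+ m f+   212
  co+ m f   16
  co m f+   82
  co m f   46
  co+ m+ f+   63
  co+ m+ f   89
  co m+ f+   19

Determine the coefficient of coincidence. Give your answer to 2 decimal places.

0.94

The two most frequent reciprocal classes, co+ m f+ and co m+ f, are the parental types, so the F1 was co+ m f+ / co m+ f.
The two rarest classes, co+ m f and co m+ f+, are the double crossovers. Comparing them with the parentals, only the f allele has switched, so f is the middle locus and the order is co – f – m.
co–f: (171 + 35)/800 = 0.2575; f–m: (109 + 35)/800 = 0.1800.
Expected DCO frequency = 0.2575 × 0.1800 ≈ 0.04635; observed = 35/800 ≈ 0.04375.
Coefficient of coincidence = 0.04375/0.04635 ≈ 0.94.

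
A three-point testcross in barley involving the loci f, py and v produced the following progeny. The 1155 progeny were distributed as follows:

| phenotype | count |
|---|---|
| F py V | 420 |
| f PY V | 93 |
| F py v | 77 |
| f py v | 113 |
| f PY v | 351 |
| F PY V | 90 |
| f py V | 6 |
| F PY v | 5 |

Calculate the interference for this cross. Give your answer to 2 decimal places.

0.67

The two most frequent reciprocal classes, f PY v and F py V, are the parental types, so the F1 was f PY v / F py V.
The two rarest classes, F PY v and f py V, are the double crossovers. Comparing them with the parentals, only the f allele has switched, so f is the middle locus and the order is v – f – py.
v–f: (170 + 11)/1155 = 0.1567; f–py: (203 + 11)/1155 = 0.1853.
Expected DCO frequency = 0.1567 × 0.1853 ≈ 0.02904; observed = 11/1155 ≈ 0.00952.
Coefficient of coincidence = 0.00952/0.02904 ≈ 0.33; interference = 1 − 0.33 = 0.67.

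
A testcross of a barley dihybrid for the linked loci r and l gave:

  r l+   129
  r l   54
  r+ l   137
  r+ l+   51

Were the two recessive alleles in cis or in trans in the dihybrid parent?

trans

The two most frequent classes are r+ l (137) and r l+ (129); these are the parental (non-recombinant) types.
So the F1 carried r+ l on one chromosome and r l+ on the other — the recessive alleles are on opposite chromosomes (trans / repulsion).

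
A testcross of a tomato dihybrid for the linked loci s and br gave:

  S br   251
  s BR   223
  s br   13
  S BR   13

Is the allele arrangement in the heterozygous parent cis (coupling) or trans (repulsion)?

The two most frequent classes are S br (251) and s BR (223); these are the parental (non-recombinant) types.
So the F1 carried S br on one chromosome and s BR on the other — the recessive alleles are on opposite chromosomes (trans / repulsion).

trans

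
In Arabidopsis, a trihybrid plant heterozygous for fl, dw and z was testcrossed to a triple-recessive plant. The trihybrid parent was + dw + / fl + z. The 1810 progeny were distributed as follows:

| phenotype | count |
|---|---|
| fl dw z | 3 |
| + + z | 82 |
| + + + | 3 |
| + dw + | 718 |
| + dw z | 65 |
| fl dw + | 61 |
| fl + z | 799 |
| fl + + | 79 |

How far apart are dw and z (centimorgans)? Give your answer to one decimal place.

8.3 centimorgans

The two rarest classes, + + + and fl dw z, are the double crossovers. Comparing them with the parentals, only the dw allele has switched, so dw is the middle locus and the order is z – dw – fl.
Crossovers in the z–dw interval produce the single-crossover classes + dw z and fl + + (65 + 79 = 144) plus the double crossovers (6).
RF(z–dw) = (144 + 6) / 1810 = 150/1810 = 0.0829 → 8.3 centimorgans.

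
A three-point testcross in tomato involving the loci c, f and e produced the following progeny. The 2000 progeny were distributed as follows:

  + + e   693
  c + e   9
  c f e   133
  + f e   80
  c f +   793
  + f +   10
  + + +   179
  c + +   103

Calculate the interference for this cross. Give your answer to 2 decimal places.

0.43

The two most frequent reciprocal classes, + + e and c f +, are the parental types, so the F1 was + + e / c f +.
The two rarest classes, c + e and + f +, are the double crossovers. Comparing them with the parentals, only the c allele has switched, so c is the middle locus and the order is e – c – f.
e–c: (312 + 19)/2000 = 0.1655; c–f: (183 + 19)/2000 = 0.1010.
Expected DCO frequency = 0.1655 × 0.1010 ≈ 0.01672; observed = 19/2000 ≈ 0.00950.
Coefficient of coincidence = 0.00950/0.01672 ≈ 0.57; interference = 1 − 0.57 = 0.43.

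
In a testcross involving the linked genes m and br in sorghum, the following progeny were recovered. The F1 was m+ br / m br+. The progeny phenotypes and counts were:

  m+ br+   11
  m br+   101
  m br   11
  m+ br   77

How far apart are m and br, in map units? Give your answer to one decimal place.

11.0 map units

The recombinant classes are m+ br+ and m br: 11 + 11 = 22.
Recombination frequency = 22/200 = 0.1100 ≈ 11.0%, i.e. 11.0 map units.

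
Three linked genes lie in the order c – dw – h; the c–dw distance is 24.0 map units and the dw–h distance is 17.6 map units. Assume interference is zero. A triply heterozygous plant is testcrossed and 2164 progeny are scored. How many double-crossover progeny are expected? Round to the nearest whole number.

Map distances give recombination frequencies of 0.240 and 0.176 for the two intervals.
With no interference, expected double-crossover frequency = 0.240 × 0.176 = 0.04224.
Expected number = 0.04224 × 2164 = 91.41 ≈ 91.

91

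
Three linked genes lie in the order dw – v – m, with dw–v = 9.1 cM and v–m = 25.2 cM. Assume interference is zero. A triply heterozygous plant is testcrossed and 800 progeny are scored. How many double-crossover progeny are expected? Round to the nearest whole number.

Map distances give recombination frequencies of 0.091 and 0.252 for the two intervals.
With no interference, expected double-crossover frequency = 0.091 × 0.252 = 0.02293.
Expected number = 0.02293 × 800 = 18.35 ≈ 18.

18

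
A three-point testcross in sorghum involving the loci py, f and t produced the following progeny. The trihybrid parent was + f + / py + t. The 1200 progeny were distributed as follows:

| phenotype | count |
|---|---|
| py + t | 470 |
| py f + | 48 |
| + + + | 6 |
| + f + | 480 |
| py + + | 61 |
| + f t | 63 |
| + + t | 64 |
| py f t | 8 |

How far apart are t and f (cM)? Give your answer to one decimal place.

The two rarest classes, + + + and py f t, are the double crossovers. Comparing them with the parentals, only the f allele has switched, so f is the middle locus and the order is py – f – t.
Crossovers in the f–t interval produce the single-crossover classes + f t and py + + (63 + 61 = 124) plus the double crossovers (14).
RF(f–t) = (124 + 14) / 1200 = 138/1200 = 0.1150 → 11.5 cM.

11.5 cM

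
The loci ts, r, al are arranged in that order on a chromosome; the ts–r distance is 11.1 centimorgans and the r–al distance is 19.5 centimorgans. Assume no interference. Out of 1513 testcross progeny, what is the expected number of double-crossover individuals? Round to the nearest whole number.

Map distances give recombination frequencies of 0.111 and 0.195 for the two intervals.
With no interference, expected double-crossover frequency = 0.111 × 0.195 = 0.02165.
Expected number = 0.02165 × 1513 = 32.75 ≈ 33.

33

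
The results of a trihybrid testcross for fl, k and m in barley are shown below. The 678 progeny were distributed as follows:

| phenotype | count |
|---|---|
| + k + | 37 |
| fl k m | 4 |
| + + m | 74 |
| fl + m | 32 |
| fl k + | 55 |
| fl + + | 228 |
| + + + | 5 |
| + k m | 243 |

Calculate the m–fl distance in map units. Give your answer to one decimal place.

The two most frequent reciprocal classes, + k m and fl + +, are the parental types, so the F1 was + k m / fl + +.
The two rarest classes, fl k m and + + +, are the double crossovers. Comparing them with the parentals, only the fl allele has switched, so fl is the middle locus and the order is m – fl – k.
Crossovers in the m–fl interval produce the single-crossover classes + k + and fl + m (37 + 32 = 69) plus the double crossovers (9).
RF(m–fl) = (69 + 9) / 678 = 78/678 = 0.1150 → 11.5 map units.

11.5 map units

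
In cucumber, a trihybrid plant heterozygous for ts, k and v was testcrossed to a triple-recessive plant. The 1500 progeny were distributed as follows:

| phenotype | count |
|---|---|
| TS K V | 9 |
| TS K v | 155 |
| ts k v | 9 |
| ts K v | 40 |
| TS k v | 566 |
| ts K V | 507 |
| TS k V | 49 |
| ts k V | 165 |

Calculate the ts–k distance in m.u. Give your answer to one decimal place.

22.5 m.u.

The two most frequent reciprocal classes, ts K V and TS k v, are the parental types, so the F1 was ts K V / TS k v.
The two rarest classes, TS K V and ts k v, are the double crossovers. Comparing them with the parentals, only the ts allele has switched, so ts is the middle locus and the order is k – ts – v.
Crossovers in the k–ts interval produce the single-crossover classes ts k V and TS K v (165 + 155 = 320) plus the double crossovers (18).
RF(k–ts) = (320 + 18) / 1500 = 338/1500 = 0.2253 → 22.5 m.u.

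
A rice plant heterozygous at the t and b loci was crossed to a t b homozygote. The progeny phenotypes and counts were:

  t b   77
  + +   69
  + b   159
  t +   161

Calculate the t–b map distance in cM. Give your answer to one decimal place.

The two most frequent classes, + b (159) and t + (161), are the parental types, so the F1 was + b / t +.
The recombinant classes are + + and t b: 69 + 77 = 146.
Recombination frequency = 146/466 = 0.3133 ≈ 31.3%, i.e. 31.3 cM.

31.3 cM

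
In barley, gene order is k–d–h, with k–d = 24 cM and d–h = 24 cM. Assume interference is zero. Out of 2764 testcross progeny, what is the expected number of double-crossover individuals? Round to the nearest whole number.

Map distances give recombination frequencies of 0.240 and 0.240 for the two intervals.
With no interference, expected double-crossover frequency = 0.240 × 0.240 = 0.05760.
Expected number = 0.05760 × 2764 = 159.21 ≈ 159.

159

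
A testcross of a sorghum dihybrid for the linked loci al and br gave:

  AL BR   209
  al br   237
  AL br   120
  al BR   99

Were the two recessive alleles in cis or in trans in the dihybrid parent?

cis

The two most frequent classes are AL BR (209) and al br (237); these are the parental (non-recombinant) types.
So the F1 carried AL BR on one chromosome and al br on the other — the recessive alleles are on the same chromosome (cis / coupling).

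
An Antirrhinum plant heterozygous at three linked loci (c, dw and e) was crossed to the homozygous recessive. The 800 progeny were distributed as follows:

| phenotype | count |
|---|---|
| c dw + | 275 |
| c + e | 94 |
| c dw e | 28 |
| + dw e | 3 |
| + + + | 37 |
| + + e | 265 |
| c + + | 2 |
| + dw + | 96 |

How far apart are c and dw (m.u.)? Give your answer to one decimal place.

The two most frequent reciprocal classes, + + e and c dw +, are the parental types, so the F1 was + + e / c dw +.
The two rarest classes, + dw e and c + +, are the double crossovers. Comparing them with the parentals, only the dw allele has switched, so dw is the middle locus and the order is e – dw – c.
Crossovers in the dw–c interval produce the single-crossover classes c + e and + dw + (94 + 96 = 190) plus the double crossovers (5).
RF(dw–c) = (190 + 5) / 800 = 195/800 = 0.2437 → 24.4 m.u.

24.4 m.u.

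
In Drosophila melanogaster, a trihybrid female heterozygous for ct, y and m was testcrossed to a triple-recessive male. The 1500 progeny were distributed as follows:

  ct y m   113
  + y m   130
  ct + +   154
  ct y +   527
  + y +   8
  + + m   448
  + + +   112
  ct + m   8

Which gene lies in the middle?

The two most frequent reciprocal classes, ct y + and + + m, are the parental types, so the F1 was ct y + / + + m.
The two rarest classes, + y + and ct + m, are the double crossovers. Comparing them with the parentals, only the ct allele has switched, so ct is the middle locus and the order is y – ct – m.

ct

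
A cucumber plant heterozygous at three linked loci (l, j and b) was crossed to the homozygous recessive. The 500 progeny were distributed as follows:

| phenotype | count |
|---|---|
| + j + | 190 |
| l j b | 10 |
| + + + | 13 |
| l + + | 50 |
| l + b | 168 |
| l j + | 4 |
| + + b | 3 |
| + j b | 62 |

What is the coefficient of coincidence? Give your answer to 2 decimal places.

0.98

The two most frequent reciprocal classes, l + b and + j +, are the parental types, so the F1 was l + b / + j +.
The two rarest classes, + + b and l j +, are the double crossovers. Comparing them with the parentals, only the l allele has switched, so l is the middle locus and the order is j – l – b.
j–l: (23 + 7)/500 = 0.0600; l–b: (112 + 7)/500 = 0.2380.
Expected DCO frequency = 0.0600 × 0.2380 ≈ 0.01428; observed = 7/500 ≈ 0.01400.
Coefficient of coincidence = 0.01400/0.01428 ≈ 0.98.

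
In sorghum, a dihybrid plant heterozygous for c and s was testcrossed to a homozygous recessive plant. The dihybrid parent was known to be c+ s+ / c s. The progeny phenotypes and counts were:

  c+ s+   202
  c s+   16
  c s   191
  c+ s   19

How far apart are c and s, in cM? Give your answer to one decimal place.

The recombinant classes are c+ s and c s+: 19 + 16 = 35.
Recombination frequency = 35/428 = 0.0818 ≈ 8.2%, i.e. 8.2 cM.

8.2 cM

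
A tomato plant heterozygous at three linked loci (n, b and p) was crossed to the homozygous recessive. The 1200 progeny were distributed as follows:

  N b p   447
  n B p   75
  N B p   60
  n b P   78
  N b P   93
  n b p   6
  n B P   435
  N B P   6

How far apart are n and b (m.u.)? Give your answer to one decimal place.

12.5 m.u.

The two most frequent reciprocal classes, n B P and N b p, are the parental types, so the F1 was n B P / N b p.
The two rarest classes, N B P and n b p, are the double crossovers. Comparing them with the parentals, only the n allele has switched, so n is the middle locus and the order is b – n – p.
Crossovers in the b–n interval produce the single-crossover classes n b P and N B p (78 + 60 = 138) plus the double crossovers (12).
RF(b–n) = (138 + 12) / 1200 = 150/1200 = 0.1250 → 12.5 m.u.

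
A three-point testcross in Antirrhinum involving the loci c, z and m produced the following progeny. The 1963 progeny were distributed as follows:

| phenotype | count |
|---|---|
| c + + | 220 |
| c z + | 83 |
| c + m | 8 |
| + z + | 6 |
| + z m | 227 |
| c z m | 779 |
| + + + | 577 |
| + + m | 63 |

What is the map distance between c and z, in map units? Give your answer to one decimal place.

23.5 map units

The two most frequent reciprocal classes, c z m and + + +, are the parental types, so the F1 was c z m / + + +.
The two rarest classes, c + m and + z +, are the double crossovers. Comparing them with the parentals, only the z allele has switched, so z is the middle locus and the order is m – z – c.
Crossovers in the z–c interval produce the single-crossover classes + z m and c + + (227 + 220 = 447) plus the double crossovers (14).
RF(z–c) = (447 + 14) / 1963 = 461/1963 = 0.2348 → 23.5 map units.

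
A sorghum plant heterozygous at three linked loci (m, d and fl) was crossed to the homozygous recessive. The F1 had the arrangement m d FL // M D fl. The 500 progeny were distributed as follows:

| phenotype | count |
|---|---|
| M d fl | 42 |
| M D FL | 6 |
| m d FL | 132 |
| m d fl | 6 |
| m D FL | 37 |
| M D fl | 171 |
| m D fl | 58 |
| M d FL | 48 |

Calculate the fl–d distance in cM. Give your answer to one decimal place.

18.2 cM

The two rarest classes, m d fl and M D FL, are the double crossovers. Comparing them with the parentals, only the fl allele has switched, so fl is the middle locus and the order is m – fl – d.
Crossovers in the fl–d interval produce the single-crossover classes m D FL and M d fl (37 + 42 = 79) plus the double crossovers (12).
RF(fl–d) = (79 + 12) / 500 = 91/500 = 0.1820 → 18.2 cM.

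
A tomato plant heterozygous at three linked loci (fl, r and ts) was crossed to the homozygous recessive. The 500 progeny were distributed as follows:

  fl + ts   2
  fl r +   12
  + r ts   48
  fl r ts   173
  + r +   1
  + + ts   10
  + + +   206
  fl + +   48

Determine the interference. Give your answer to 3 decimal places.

The two most frequent reciprocal classes, + + + and fl r ts, are the parental types, so the F1 was + + + / fl r ts.
The two rarest classes, + r + and fl + ts, are the double crossovers. Comparing them with the parentals, only the r allele has switched, so r is the middle locus and the order is ts – r – fl.
ts–r: (22 + 3)/500 = 0.0500; r–fl: (96 + 3)/500 = 0.1980.
Expected DCO frequency = 0.0500 × 0.1980 ≈ 0.00990; observed = 3/500 ≈ 0.00600.
Coefficient of coincidence = 0.00600/0.00990 ≈ 0.606; interference = 1 − 0.606 = 0.394.

0.394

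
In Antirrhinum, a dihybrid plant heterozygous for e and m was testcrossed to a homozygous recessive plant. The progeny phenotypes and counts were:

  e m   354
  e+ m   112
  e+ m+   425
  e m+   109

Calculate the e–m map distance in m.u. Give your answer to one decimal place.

22.1 m.u.

The two most frequent classes, e+ m+ (425) and e m (354), are the parental types, so the F1 was e+ m+ / e m.
The recombinant classes are e+ m and e m+: 112 + 109 = 221.
Recombination frequency = 221/1000 = 0.2210 ≈ 22.1%, i.e. 22.1 m.u.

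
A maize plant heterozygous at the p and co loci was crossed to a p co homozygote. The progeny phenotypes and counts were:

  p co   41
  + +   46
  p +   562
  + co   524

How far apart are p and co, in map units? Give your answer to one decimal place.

The two most frequent classes, + co (524) and p + (562), are the parental types, so the F1 was + co / p +.
The recombinant classes are + + and p co: 46 + 41 = 87.
Recombination frequency = 87/1173 = 0.0742 ≈ 7.4%, i.e. 7.4 map units.

7.4 map units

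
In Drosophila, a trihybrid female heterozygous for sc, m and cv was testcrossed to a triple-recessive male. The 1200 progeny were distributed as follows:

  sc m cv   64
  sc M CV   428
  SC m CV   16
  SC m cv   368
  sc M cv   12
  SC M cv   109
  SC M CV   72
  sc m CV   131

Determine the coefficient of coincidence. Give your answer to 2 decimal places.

The two most frequent reciprocal classes, sc M CV and SC m cv, are the parental types, so the F1 was sc M CV / SC m cv.
The two rarest classes, sc M cv and SC m CV, are the double crossovers. Comparing them with the parentals, only the cv allele has switched, so cv is the middle locus and the order is sc – cv – m.
sc–cv: (136 + 28)/1200 = 0.1367; cv–m: (240 + 28)/1200 = 0.2233.
Expected DCO frequency = 0.1367 × 0.2233 ≈ 0.03053; observed = 28/1200 ≈ 0.02333.
Coefficient of coincidence = 0.02333/0.03053 ≈ 0.76.

0.76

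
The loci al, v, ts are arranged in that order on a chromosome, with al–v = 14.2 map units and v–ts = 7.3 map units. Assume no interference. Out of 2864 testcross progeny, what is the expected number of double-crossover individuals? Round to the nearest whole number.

30

Map distances give recombination frequencies of 0.142 and 0.073 for the two intervals.
With no interference, expected double-crossover frequency = 0.142 × 0.073 = 0.01037.
Expected number = 0.01037 × 2864 = 29.69 ≈ 30.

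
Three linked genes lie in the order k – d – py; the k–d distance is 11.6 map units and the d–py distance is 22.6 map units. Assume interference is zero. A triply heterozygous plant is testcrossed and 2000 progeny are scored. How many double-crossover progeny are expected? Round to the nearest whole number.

52

Map distances give recombination frequencies of 0.116 and 0.226 for the two intervals.
With no interference, expected double-crossover frequency = 0.116 × 0.226 = 0.02622.
Expected number = 0.02622 × 2000 = 52.43 ≈ 52.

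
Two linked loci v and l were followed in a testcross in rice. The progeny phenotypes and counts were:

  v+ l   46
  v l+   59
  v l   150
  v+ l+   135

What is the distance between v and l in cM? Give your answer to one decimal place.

The two most frequent classes, v+ l+ (135) and v l (150), are the parental types, so the F1 was v+ l+ / v l.
The recombinant classes are v+ l and v l+: 46 + 59 = 105.
Recombination frequency = 105/390 = 0.2692 ≈ 26.9%, i.e. 26.9 cM.

26.9 cM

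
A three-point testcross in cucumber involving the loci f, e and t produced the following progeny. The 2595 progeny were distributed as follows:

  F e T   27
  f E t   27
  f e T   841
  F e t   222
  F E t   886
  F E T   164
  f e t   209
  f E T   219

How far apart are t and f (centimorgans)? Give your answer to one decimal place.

The two most frequent reciprocal classes, f e T and F E t, are the parental types, so the F1 was f e T / F E t.
The two rarest classes, F e T and f E t, are the double crossovers. Comparing them with the parentals, only the f allele has switched, so f is the middle locus and the order is t – f – e.
Crossovers in the t–f interval produce the single-crossover classes f e t and F E T (209 + 164 = 373) plus the double crossovers (54).
RF(t–f) = (373 + 54) / 2595 = 427/2595 = 0.1645 → 16.5 centimorgans.

16.5 centimorgans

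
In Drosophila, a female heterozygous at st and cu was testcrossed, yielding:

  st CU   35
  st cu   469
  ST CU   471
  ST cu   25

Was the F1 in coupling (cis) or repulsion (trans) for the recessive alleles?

The two most frequent classes are ST CU (471) and st cu (469); these are the parental (non-recombinant) types.
So the F1 carried ST CU on one chromosome and st cu on the other — the recessive alleles are on the same chromosome (cis / coupling).

cis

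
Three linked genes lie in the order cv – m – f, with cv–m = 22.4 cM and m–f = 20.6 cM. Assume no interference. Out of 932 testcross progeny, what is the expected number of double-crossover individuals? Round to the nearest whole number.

Map distances give recombination frequencies of 0.224 and 0.206 for the two intervals.
With no interference, expected double-crossover frequency = 0.224 × 0.206 = 0.04614.
Expected number = 0.04614 × 932 = 43.01 ≈ 43.

43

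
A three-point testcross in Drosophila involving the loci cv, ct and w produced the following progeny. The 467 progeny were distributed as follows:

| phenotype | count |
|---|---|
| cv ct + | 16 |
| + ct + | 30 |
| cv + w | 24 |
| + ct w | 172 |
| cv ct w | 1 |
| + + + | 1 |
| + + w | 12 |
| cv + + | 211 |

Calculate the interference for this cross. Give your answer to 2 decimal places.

0.44

The two most frequent reciprocal classes, cv + + and + ct w, are the parental types, so the F1 was cv + + / + ct w.
The two rarest classes, + + + and cv ct w, are the double crossovers. Comparing them with the parentals, only the cv allele has switched, so cv is the middle locus and the order is w – cv – ct.
w–cv: (54 + 2)/467 = 0.1199; cv–ct: (28 + 2)/467 = 0.0642.
Expected DCO frequency = 0.1199 × 0.0642 ≈ 0.00770; observed = 2/467 ≈ 0.00428.
Coefficient of coincidence = 0.00428/0.00770 ≈ 0.56; interference = 1 − 0.56 = 0.44.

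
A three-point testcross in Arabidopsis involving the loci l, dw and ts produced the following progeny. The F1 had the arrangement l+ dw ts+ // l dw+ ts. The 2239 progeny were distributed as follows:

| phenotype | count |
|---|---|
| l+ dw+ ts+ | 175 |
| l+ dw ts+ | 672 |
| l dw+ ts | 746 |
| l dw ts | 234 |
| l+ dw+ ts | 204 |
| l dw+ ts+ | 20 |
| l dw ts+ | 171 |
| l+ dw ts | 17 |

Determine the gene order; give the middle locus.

The two rarest classes, l+ dw ts and l dw+ ts+, are the double crossovers. Comparing them with the parentals, only the ts allele has switched, so ts is the middle locus and the order is dw – ts – l.

ts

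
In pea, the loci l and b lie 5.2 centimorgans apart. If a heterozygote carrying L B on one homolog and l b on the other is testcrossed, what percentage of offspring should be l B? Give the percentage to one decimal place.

A map distance of 5.2 centimorgans corresponds to a recombination frequency of 0.052.
The F1 is L B / l b, so l B is a recombinant gamete class with expected frequency r/2 = 0.052/2 = 0.0260.
That is 0.0260 = 2.6% of the progeny.

2.6%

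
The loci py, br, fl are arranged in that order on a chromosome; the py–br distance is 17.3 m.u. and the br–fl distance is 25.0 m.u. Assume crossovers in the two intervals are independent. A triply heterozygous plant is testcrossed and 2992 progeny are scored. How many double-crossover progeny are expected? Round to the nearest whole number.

129

Map distances give recombination frequencies of 0.173 and 0.250 for the two intervals.
With no interference, expected double-crossover frequency = 0.173 × 0.250 = 0.04325.
Expected number = 0.04325 × 2992 = 129.40 ≈ 129.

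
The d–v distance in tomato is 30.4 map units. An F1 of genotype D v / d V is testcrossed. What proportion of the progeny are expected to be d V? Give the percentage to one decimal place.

34.8%

A map distance of 30.4 map units corresponds to a recombination frequency of 0.304.
The F1 is D v / d V, so d V is a parental gamete class with expected frequency (1 − r)/2 = 0.696/2 = 0.3480.
That is 0.3480 = 34.8% of the progeny.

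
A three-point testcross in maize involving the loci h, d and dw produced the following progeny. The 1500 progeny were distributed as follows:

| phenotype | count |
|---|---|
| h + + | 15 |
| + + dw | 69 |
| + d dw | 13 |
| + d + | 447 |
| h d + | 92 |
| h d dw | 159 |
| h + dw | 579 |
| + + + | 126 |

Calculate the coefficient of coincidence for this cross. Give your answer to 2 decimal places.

The two most frequent reciprocal classes, h + dw and + d +, are the parental types, so the F1 was h + dw / + d +.
The two rarest classes, h + + and + d dw, are the double crossovers. Comparing them with the parentals, only the dw allele has switched, so dw is the middle locus and the order is h – dw – d.
h–dw: (161 + 28)/1500 = 0.1260; dw–d: (285 + 28)/1500 = 0.2087.
Expected DCO frequency = 0.1260 × 0.2087 ≈ 0.02630; observed = 28/1500 ≈ 0.01867.
Coefficient of coincidence = 0.01867/0.02630 ≈ 0.71.

0.71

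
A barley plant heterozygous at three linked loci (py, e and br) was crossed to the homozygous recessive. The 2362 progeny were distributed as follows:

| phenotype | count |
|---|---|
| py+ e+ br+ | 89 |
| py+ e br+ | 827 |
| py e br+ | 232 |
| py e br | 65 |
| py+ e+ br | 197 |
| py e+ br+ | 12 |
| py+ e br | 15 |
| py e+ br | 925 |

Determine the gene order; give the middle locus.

br

The two most frequent reciprocal classes, py+ e br+ and py e+ br, are the parental types, so the F1 was py+ e br+ / py e+ br.
The two rarest classes, py+ e br and py e+ br+, are the double crossovers. Comparing them with the parentals, only the br allele has switched, so br is the middle locus and the order is py – br – e.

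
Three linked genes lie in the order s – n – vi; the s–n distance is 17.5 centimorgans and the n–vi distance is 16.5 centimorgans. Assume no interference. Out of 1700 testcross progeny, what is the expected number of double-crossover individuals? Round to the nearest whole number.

Map distances give recombination frequencies of 0.175 and 0.165 for the two intervals.
With no interference, expected double-crossover frequency = 0.175 × 0.165 = 0.02887.
Expected number = 0.02887 × 1700 = 49.09 ≈ 49.

49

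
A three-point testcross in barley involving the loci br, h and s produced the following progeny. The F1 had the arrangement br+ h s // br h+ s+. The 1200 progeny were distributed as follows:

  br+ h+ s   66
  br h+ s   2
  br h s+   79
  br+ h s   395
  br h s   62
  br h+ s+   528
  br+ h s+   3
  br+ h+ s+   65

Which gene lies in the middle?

s

The two rarest classes, br+ h s+ and br h+ s, are the double crossovers. Comparing them with the parentals, only the s allele has switched, so s is the middle locus and the order is h – s – br.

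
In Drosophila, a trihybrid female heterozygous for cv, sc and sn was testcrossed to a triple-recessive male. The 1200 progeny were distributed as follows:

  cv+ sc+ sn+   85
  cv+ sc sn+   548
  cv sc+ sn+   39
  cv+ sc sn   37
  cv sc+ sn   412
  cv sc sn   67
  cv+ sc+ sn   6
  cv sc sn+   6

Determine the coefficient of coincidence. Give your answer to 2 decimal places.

The two most frequent reciprocal classes, cv+ sc sn+ and cv sc+ sn, are the parental types, so the F1 was cv+ sc sn+ / cv sc+ sn.
The two rarest classes, cv sc sn+ and cv+ sc+ sn, are the double crossovers. Comparing them with the parentals, only the cv allele has switched, so cv is the middle locus and the order is sc – cv – sn.
sc–cv: (152 + 12)/1200 = 0.1367; cv–sn: (76 + 12)/1200 = 0.0733.
Expected DCO frequency = 0.1367 × 0.0733 ≈ 0.01002; observed = 12/1200 ≈ 0.01000.
Coefficient of coincidence = 0.01000/0.01002 ≈ 1.00.

1.00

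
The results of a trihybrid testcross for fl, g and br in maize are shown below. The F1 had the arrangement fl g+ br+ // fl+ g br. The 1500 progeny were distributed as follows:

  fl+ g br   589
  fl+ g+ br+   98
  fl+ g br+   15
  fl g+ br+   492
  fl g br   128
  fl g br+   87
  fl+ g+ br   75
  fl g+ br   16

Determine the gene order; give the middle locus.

The two rarest classes, fl g+ br and fl+ g br+, are the double crossovers. Comparing them with the parentals, only the br allele has switched, so br is the middle locus and the order is g – br – fl.

br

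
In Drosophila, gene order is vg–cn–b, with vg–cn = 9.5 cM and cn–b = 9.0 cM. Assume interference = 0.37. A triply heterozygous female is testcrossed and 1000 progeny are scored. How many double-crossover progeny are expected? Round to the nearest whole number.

5

Map distances give recombination frequencies of 0.095 and 0.090 for the two intervals.
With interference 0.37 (so coincidence = 0.63), expected double-crossover frequency = 0.095 × 0.090 × 0.63 = 0.00539.
Expected number = 0.00539 × 1000 = 5.39 ≈ 5.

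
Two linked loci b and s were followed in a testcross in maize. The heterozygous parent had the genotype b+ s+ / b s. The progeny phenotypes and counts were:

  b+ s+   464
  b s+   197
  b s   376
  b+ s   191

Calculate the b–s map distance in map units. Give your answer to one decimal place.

The recombinant classes are b+ s and b s+: 191 + 197 = 388.
Recombination frequency = 388/1228 = 0.3160 ≈ 31.6%, i.e. 31.6 map units.

31.6 map units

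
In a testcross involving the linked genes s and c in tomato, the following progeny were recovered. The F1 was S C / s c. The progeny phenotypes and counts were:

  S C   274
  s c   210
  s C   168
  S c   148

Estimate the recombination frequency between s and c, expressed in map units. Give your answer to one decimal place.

The recombinant classes are S c and s C: 148 + 168 = 316.
Recombination frequency = 316/800 = 0.3950 ≈ 39.5%, i.e. 39.5 map units.

39.5 map units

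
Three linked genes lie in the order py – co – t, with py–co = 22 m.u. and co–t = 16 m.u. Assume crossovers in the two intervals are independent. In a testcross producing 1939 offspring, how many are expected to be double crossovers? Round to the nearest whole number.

Map distances give recombination frequencies of 0.220 and 0.160 for the two intervals.
With no interference, expected double-crossover frequency = 0.220 × 0.160 = 0.03520.
Expected number = 0.03520 × 1939 = 68.25 ≈ 68.

68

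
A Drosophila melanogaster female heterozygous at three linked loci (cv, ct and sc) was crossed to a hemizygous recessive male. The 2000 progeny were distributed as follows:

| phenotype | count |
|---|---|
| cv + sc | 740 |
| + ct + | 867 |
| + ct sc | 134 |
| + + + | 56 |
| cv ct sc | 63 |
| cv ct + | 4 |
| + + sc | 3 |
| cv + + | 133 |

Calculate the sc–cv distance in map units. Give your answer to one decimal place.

The two most frequent reciprocal classes, cv + sc and + ct +, are the parental types, so the F1 was cv + sc / + ct +.
The two rarest classes, + + sc and cv ct +, are the double crossovers. Comparing them with the parentals, only the cv allele has switched, so cv is the middle locus and the order is ct – cv – sc.
Crossovers in the cv–sc interval produce the single-crossover classes cv + + and + ct sc (133 + 134 = 267) plus the double crossovers (7).
RF(cv–sc) = (267 + 7) / 2000 = 274/2000 = 0.1370 → 13.7 map units.

13.7 map units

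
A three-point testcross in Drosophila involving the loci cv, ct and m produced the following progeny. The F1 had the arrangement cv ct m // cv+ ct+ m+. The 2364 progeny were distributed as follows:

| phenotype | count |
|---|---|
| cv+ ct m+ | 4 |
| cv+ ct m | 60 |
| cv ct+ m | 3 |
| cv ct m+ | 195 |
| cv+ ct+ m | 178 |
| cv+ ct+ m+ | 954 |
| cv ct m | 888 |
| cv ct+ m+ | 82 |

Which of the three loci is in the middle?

The two rarest classes, cv ct+ m and cv+ ct m+, are the double crossovers. Comparing them with the parentals, only the ct allele has switched, so ct is the middle locus and the order is m – ct – cv.

ct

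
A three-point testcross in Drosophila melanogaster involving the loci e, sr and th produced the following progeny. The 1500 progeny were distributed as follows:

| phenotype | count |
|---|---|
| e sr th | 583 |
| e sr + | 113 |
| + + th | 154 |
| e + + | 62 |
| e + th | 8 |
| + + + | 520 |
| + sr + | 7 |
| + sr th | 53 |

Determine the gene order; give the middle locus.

The two most frequent reciprocal classes, e sr th and + + +, are the parental types, so the F1 was e sr th / + + +.
The two rarest classes, e + th and + sr +, are the double crossovers. Comparing them with the parentals, only the sr allele has switched, so sr is the middle locus and the order is th – sr – e.

sr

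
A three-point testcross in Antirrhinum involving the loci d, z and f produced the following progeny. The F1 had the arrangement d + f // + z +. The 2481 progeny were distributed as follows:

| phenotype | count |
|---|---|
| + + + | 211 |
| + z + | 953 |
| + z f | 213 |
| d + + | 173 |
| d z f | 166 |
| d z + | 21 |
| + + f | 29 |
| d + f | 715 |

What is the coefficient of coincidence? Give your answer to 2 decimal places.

The two rarest classes, + + f and d z +, are the double crossovers. Comparing them with the parentals, only the d allele has switched, so d is the middle locus and the order is f – d – z.
f–d: (386 + 50)/2481 = 0.1757; d–z: (377 + 50)/2481 = 0.1721.
Expected DCO frequency = 0.1757 × 0.1721 ≈ 0.03024; observed = 50/2481 ≈ 0.02015.
Coefficient of coincidence = 0.02015/0.03024 ≈ 0.67.

0.67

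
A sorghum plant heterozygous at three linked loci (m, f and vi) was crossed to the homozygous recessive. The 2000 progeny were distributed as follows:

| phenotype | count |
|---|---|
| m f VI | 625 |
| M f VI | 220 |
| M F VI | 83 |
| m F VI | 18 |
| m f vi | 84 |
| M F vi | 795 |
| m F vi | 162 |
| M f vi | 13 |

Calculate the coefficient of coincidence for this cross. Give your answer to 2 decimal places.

The two most frequent reciprocal classes, M F vi and m f VI, are the parental types, so the F1 was M F vi / m f VI.
The two rarest classes, M f vi and m F VI, are the double crossovers. Comparing them with the parentals, only the f allele has switched, so f is the middle locus and the order is m – f – vi.
m–f: (382 + 31)/2000 = 0.2065; f–vi: (167 + 31)/2000 = 0.0990.
Expected DCO frequency = 0.2065 × 0.0990 ≈ 0.02044; observed = 31/2000 ≈ 0.01550.
Coefficient of coincidence = 0.01550/0.02044 ≈ 0.76.

0.76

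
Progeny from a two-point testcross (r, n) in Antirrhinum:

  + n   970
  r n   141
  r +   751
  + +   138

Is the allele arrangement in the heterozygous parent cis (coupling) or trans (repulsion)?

trans

The two most frequent classes are + n (970) and r + (751); these are the parental (non-recombinant) types.
So the F1 carried + n on one chromosome and r + on the other — the recessive alleles are on opposite chromosomes (trans / repulsion).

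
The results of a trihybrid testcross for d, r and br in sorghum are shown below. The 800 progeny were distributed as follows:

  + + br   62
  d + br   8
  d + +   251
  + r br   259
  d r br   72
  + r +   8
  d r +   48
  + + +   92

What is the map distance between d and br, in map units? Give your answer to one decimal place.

22.5 map units

The two most frequent reciprocal classes, + r br and d + +, are the parental types, so the F1 was + r br / d + +.
The two rarest classes, + r + and d + br, are the double crossovers. Comparing them with the parentals, only the br allele has switched, so br is the middle locus and the order is d – br – r.
Crossovers in the d–br interval produce the single-crossover classes d r br and + + + (72 + 92 = 164) plus the double crossovers (16).
RF(d–br) = (164 + 16) / 800 = 180/800 = 0.2250 → 22.5 map units.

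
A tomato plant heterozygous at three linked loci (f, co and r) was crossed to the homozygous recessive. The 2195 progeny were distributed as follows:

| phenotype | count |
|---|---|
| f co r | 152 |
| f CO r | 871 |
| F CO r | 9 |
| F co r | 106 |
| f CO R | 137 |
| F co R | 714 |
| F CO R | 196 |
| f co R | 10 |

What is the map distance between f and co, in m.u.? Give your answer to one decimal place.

The two most frequent reciprocal classes, f CO r and F co R, are the parental types, so the F1 was f CO r / F co R.
The two rarest classes, F CO r and f co R, are the double crossovers. Comparing them with the parentals, only the f allele has switched, so f is the middle locus and the order is r – f – co.
Crossovers in the f–co interval produce the single-crossover classes f co r and F CO R (152 + 196 = 348) plus the double crossovers (19).
RF(f–co) = (348 + 19) / 2195 = 367/2195 = 0.1672 → 16.7 m.u.

16.7 m.u.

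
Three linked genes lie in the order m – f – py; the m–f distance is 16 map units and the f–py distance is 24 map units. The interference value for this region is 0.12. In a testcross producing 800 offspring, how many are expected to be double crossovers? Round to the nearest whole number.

27

Map distances give recombination frequencies of 0.160 and 0.240 for the two intervals.
With interference 0.12 (so coincidence = 0.88), expected double-crossover frequency = 0.160 × 0.240 × 0.88 = 0.03379.
Expected number = 0.03379 × 800 = 27.03 ≈ 27.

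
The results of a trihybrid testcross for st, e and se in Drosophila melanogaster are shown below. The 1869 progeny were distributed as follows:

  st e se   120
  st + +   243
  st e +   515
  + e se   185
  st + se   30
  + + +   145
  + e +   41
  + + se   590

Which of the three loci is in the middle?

The two most frequent reciprocal classes, st e + and + + se, are the parental types, so the F1 was st e + / + + se.
The two rarest classes, + e + and st + se, are the double crossovers. Comparing them with the parentals, only the st allele has switched, so st is the middle locus and the order is e – st – se.

st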